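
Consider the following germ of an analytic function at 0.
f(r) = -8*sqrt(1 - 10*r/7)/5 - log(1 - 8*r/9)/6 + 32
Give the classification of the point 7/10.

The point is an algebraic (square-root) branch point.

The term (-8/5)*sqrt(1 - r/(7/10)) has argument 1 - 7/10/(7/10) = 0 at 7/10: a square-root (algebraic, two-sheeted) branch point; the remaining terms are analytic or single-valued there.


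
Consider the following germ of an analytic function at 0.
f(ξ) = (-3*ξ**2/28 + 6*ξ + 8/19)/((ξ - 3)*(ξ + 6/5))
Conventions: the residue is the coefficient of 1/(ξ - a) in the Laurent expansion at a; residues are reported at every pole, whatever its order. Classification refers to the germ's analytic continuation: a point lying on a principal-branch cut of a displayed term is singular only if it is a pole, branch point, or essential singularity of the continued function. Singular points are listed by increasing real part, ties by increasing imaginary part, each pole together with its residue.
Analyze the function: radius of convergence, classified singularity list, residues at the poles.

Denominator factor (ξ + 6/5): pole of order 1 at -6/5, modulus 6/5.
Denominator factor (ξ - 3): pole of order 1 at 3, modulus 3.
The radius of convergence is the smallest modulus among the singular points: 6/5.
At the order-1 pole -6/5 set g(ξ) = (ξ - (-6/5))*f(ξ) = (-3*ξ**2/28 + 6*ξ + 8/19)/(ξ - 3).
Simple pole: residue = g(a) at a = -6/5, which is 23053/13965.
At the order-1 pole 3 set g(ξ) = (ξ - (3))*f(ξ) = (-3*ξ**2/28 + 6*ξ + 8/19)/(ξ + 6/5).
Simple pole: residue = g(a) at a = 3, which is 46435/11172.
List the singular points by increasing real part (a conjugate pair: the negative imaginary part first).

Radius of convergence at 0: 6/5.
At -6/5: a pole of order 1; residue 23053/13965.
At 3: a pole of order 1; residue 46435/11172.


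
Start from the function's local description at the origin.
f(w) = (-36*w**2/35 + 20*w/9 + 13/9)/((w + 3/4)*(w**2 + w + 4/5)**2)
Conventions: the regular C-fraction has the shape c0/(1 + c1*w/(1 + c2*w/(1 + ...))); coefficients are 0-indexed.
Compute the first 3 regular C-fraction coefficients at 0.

Taylor coefficients (expand at 0): a_0 = 325/108, a_1 = -4475/648, a_2 = 225745/108864.
c0 = a_0 = 325/108. Peel one level at a time: if S = 1 + c*w/S' with S'(0) = 1, then c is the w-coefficient of S and S' = c*w/(S - 1).
S_1 = c0/f = 1 + (179/78)*w + (1299601/283920)*w^2 + ...; c1 = 179/78.
S_2 = c1*w/(S_1 - 1) = 1 + (-1299601/651560)*w + ...; c2 = -1299601/651560.

The regular C-fraction coefficients are [325/108, 179/78, -1299601/651560].


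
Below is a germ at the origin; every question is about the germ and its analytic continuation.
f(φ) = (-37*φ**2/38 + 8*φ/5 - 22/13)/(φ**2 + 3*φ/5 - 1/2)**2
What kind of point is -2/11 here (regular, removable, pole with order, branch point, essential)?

The point is a regular point.

Denominator factors: φ**2 + 3*φ/5 - 1/2 = -697/1210 at φ = -2/11 — none vanishes.
So the germ continues analytically to -2/11.


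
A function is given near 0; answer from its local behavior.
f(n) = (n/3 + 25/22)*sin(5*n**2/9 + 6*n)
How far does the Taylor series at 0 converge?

The radius of convergence is infinite.

The factor sin(5*n**2/9 + 6*n) is entire and contributes no finite singular point.
The polynomial part has no poles.
No finite singular points: the Taylor series at 0 converges everywhere.


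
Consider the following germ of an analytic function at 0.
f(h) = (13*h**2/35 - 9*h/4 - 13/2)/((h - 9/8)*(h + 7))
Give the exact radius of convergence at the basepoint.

The radius of convergence is 9/8.

Denominator factor (h + 7): pole of order 1 at -7, modulus 7.
Denominator factor (h - 9/8): pole of order 1 at 9/8, modulus 9/8.
The radius of convergence is the smallest modulus among the singular points: 9/8.


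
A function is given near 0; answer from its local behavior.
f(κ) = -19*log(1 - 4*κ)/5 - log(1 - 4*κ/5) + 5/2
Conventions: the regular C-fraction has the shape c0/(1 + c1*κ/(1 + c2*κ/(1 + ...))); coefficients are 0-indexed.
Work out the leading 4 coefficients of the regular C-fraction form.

The regular C-fraction coefficients are [5/2, -32/5, 112/25, 163/525].

Taylor coefficients (expand at 0): a_0 = 5/2, a_1 = 16, a_2 = 768/25, a_3 = 30464/375.
c0 = a_0 = 5/2. Peel one level at a time: if S = 1 + c*κ/S' with S'(0) = 1, then c is the κ-coefficient of S and S' = c*κ/(S - 1).
S_1 = c0/f = 1 + (-32/5)*κ + (3584/125)*κ^2 + ...; c1 = -32/5.
S_2 = c1*κ/(S_1 - 1) = 1 + (112/25)*κ + (-2608/1875)*κ^2 + ...; c2 = 112/25.
S_3 = c2*κ/(S_2 - 1) = 1 + (163/525)*κ + ...; c3 = 163/525.


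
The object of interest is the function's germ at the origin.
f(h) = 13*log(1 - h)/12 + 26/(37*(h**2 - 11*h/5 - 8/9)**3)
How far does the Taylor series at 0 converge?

The radius of convergence is -11/10 + (1/30)*sqrt(1889).

Denominator factor (h**2 - 11*h/5 - 8/9)^3: discriminant 1889/225, real irrational roots 11/10 + (1/30)*sqrt(1889) and 11/10 - (1/30)*sqrt(1889); poles of order 3, moduli 11/10 + (1/30)*sqrt(1889) and -11/10 + (1/30)*sqrt(1889).
Branch term (13/12)*log(1 - h/(1)): its argument vanishes at h = 1, a logarithmic branch point, modulus 1.
The radius of convergence is the smallest modulus among the singular points: -11/10 + (1/30)*sqrt(1889).


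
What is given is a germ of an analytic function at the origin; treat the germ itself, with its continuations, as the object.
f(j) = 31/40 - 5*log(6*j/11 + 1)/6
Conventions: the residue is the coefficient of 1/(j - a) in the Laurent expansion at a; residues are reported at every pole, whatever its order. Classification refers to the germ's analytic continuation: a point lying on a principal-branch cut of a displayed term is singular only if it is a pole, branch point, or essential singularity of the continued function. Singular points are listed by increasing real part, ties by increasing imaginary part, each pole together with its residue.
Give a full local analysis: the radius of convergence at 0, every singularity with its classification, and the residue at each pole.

Radius of convergence at 0: 11/6.
At -11/6: a logarithmic branch point.

Branch term (-5/6)*log(1 - j/(-11/6)): its argument vanishes at j = -11/6, a logarithmic branch point, modulus 11/6.
The radius of convergence is the smallest modulus among the singular points: 11/6.


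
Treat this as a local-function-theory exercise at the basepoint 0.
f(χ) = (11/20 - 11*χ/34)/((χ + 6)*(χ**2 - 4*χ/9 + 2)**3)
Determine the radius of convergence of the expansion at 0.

Denominator factor (χ**2 - 4*χ/9 + 2)^3: discriminant -632/81, complex-conjugate roots (2/9) + ((1/9)*sqrt(158))*i and (2/9) - ((1/9)*sqrt(158))*i; poles of order 3, moduli sqrt(2) and sqrt(2).
Denominator factor (χ + 6): pole of order 1 at -6, modulus 6.
The radius of convergence is the smallest modulus among the singular points: sqrt(2).

The radius of convergence is sqrt(2).


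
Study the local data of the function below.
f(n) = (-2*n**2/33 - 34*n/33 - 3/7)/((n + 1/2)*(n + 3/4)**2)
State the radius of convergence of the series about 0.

The radius of convergence is 1/2.

Denominator factor (n + 3/4)^2: pole of order 2 at -3/4, modulus 3/4.
Denominator factor (n + 1/2): pole of order 1 at -1/2, modulus 1/2.
The radius of convergence is the smallest modulus among the singular points: 1/2.


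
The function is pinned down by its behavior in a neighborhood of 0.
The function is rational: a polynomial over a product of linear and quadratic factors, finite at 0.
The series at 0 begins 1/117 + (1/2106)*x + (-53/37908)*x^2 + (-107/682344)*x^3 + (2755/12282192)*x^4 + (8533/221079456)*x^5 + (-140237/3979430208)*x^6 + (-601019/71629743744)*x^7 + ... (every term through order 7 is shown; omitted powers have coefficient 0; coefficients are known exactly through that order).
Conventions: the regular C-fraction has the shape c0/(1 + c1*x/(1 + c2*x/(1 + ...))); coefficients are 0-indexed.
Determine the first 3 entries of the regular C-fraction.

Taylor coefficients (read off): a_0 = 1/117, a_1 = 1/2106, a_2 = -53/37908.
c0 = a_0 = 1/117. Peel one level at a time: if S = 1 + c*x/S' with S'(0) = 1, then c is the x-coefficient of S and S' = c*x/(S - 1).
S_1 = c0/f = 1 + (-1/18)*x + (1/6)*x^2 + ...; c1 = -1/18.
S_2 = c1*x/(S_1 - 1) = 1 + (3)*x + ...; c2 = 3.

The regular C-fraction coefficients are [1/117, -1/18, 3].


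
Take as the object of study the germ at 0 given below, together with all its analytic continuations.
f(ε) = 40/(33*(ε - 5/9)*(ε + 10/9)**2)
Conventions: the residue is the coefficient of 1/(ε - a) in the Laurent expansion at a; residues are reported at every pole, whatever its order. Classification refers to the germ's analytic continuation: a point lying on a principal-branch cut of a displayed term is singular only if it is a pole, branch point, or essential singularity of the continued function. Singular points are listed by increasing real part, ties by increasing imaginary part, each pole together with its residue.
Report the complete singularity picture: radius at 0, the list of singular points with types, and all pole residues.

Radius of convergence at 0: 5/9.
At -10/9: a pole of order 2; residue -24/55.
At 5/9: a pole of order 1; residue 24/55.

Denominator factor (ε + 10/9)^2: pole of order 2 at -10/9, modulus 10/9.
Denominator factor (ε - 5/9): pole of order 1 at 5/9, modulus 5/9.
The radius of convergence is the smallest modulus among the singular points: 5/9.
At the order-2 pole -10/9 set g(ε) = (ε - (-10/9))^2*f(ε) = 40/(33*(ε - 5/9)).
Order-2 pole: residue = g'(a); g'(-10/9) = -24/55, so the residue is -24/55.
At the order-1 pole 5/9 set g(ε) = (ε - (5/9))*f(ε) = 40/(33*(ε + 10/9)**2).
Simple pole: residue = g(a) at a = 5/9, which is 24/55.
List the singular points by increasing real part (a conjugate pair: the negative imaginary part first).


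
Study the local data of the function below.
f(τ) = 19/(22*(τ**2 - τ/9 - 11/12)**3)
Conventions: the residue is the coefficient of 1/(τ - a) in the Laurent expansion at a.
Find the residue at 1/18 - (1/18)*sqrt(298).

The residue is -(3365793/291099512)*sqrt(298).

The factor τ**2 - τ/9 - 11/12 splits as (τ - a)(τ - a') with a = 1/18 - (1/18)*sqrt(298), a' = 1/18 + (1/18)*sqrt(298). At the order-3 pole a set g(τ) = (τ - a)^3*f(τ) = [19/22] / (τ - a')^3.
Order-3 pole: residue = g''(a)/2; g''(1/18 - (1/18)*sqrt(298)) = -(3365793/145549756)*sqrt(298), so the residue is -(3365793/291099512)*sqrt(298).


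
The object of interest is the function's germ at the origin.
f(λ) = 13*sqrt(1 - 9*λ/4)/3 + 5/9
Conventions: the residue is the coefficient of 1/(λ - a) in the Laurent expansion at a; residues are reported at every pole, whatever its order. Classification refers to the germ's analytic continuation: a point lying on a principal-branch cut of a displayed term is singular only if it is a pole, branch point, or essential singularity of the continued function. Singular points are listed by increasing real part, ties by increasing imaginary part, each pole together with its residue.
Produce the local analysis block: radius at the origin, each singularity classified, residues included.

Radius of convergence at 0: 4/9.
At 4/9: an algebraic (square-root) branch point.

Branch term (13/3)*sqrt(1 - λ/(4/9)): its argument vanishes at λ = 4/9, a square-root branch point, modulus 4/9.
The radius of convergence is the smallest modulus among the singular points: 4/9.


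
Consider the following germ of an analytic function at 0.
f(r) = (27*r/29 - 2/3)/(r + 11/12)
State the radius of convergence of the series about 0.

Denominator factor (r + 11/12): pole of order 1 at -11/12, modulus 11/12.
The radius of convergence is the smallest modulus among the singular points: 11/12.

The radius of convergence is 11/12.


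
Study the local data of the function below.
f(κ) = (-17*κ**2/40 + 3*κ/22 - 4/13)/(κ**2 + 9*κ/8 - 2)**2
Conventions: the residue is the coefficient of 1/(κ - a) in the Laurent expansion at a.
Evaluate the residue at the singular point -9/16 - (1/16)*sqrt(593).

The residue is (340896/251429035)*sqrt(593).

The factor κ**2 + 9*κ/8 - 2 splits as (κ - a)(κ - a') with a = -9/16 - (1/16)*sqrt(593), a' = -9/16 + (1/16)*sqrt(593). At the order-2 pole a set g(κ) = (κ - a)^2*f(κ) = [-17*κ**2/40 + 3*κ/22 - 4/13] / (κ - a')^2.
Order-2 pole: residue = g'(a); g'(-9/16 - (1/16)*sqrt(593)) = (340896/251429035)*sqrt(593), so the residue is (340896/251429035)*sqrt(593).


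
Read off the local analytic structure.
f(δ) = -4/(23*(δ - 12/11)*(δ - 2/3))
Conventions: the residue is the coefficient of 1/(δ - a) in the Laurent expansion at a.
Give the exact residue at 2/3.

The residue is 66/161.

At the order-1 pole 2/3 set g(δ) = (δ - (2/3))*f(δ) = -4/(23*(δ - 12/11)).
Simple pole: residue = g(a) at a = 2/3, which is 66/161.


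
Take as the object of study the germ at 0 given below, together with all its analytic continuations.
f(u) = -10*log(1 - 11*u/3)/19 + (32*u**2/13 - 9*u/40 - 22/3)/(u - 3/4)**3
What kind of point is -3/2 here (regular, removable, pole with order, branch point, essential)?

Denominator factors: u - 3/4 = -9/4 at u = -3/2 — none vanishes.
Branch term log(1 - u/(3/11)): argument at -3/2 is 13/2, nonzero, so -3/2 is not its branch point (a point on a principal cut is still regular for the continued germ).
So the germ continues analytically to -3/2.

The point is a regular point.


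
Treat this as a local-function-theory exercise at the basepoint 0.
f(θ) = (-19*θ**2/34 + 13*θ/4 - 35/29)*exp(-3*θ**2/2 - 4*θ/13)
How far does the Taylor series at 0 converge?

The factor exp(-3*θ**2/2 - 4*θ/13) is entire and contributes no finite singular point.
The polynomial part has no poles.
No finite singular points: the Taylor series at 0 converges everywhere.

The radius of convergence is infinite.


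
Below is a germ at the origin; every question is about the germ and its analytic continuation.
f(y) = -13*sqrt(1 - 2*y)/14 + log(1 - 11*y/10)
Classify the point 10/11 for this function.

The point is a logarithmic branch point.

The term (1)*log(1 - y/(10/11)) has argument 1 - 10/11/(10/11) = 0 at 10/11: a logarithmic (infinitely-sheeted) branch point; the remaining terms are analytic or single-valued there.


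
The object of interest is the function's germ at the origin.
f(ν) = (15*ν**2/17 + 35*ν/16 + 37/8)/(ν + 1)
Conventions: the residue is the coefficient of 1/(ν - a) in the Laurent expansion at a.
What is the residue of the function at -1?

The residue is 903/272.

At the order-1 pole -1 set g(ν) = (ν - (-1))*f(ν) = 15*ν**2/17 + 35*ν/16 + 37/8.
Simple pole: residue = g(a) at a = -1, which is 903/272.


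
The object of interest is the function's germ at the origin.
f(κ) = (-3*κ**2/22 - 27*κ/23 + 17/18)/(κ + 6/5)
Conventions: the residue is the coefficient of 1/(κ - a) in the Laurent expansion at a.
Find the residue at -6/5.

At the order-1 pole -6/5 set g(κ) = (κ - (-6/5))*f(κ) = -3*κ**2/22 - 27*κ/23 + 17/18.
Simple pole: residue = g(a) at a = -6/5, which is 245549/113850.

The residue is 245549/113850.


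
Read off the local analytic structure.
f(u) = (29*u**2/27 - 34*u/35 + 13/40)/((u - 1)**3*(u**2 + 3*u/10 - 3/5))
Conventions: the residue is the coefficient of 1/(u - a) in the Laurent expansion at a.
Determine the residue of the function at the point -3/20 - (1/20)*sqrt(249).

The residue is -149857/172872 + (2882651/43045128)*sqrt(249).

The factor u**2 + 3*u/10 - 3/5 splits as (u - a)(u - a') with a = -3/20 - (1/20)*sqrt(249), a' = -3/20 + (1/20)*sqrt(249). At the order-1 pole a set g(u) = (u - a)*f(u) = [(29*u**2/27 - 34*u/35 + 13/40)/(u - 1)**3] / (u - a').
Simple pole: residue = g(a) at a = -3/20 - (1/20)*sqrt(249), which is -149857/172872 + (2882651/43045128)*sqrt(249).


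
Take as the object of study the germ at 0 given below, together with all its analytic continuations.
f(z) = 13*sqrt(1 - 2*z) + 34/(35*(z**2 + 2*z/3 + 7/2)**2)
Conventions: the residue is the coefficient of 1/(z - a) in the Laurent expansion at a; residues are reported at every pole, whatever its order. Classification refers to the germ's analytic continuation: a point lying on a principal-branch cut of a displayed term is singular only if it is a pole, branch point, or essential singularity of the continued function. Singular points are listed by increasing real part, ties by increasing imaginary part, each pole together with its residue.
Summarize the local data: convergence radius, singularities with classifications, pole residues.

Radius of convergence at 0: 1/2.
At (-1/3) - ((1/6)*sqrt(122))*i: a pole of order 2; residue ((459/130235)*sqrt(122))*i.
At (-1/3) + ((1/6)*sqrt(122))*i: a pole of order 2; residue -((459/130235)*sqrt(122))*i.
At 1/2: an algebraic (square-root) branch point.


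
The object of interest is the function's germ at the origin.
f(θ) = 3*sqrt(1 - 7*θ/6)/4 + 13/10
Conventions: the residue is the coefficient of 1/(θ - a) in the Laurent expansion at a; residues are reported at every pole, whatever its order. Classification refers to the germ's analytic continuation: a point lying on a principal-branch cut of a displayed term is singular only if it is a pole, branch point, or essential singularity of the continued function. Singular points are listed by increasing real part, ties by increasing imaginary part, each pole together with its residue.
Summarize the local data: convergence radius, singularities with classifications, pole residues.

Branch term (3/4)*sqrt(1 - θ/(6/7)): its argument vanishes at θ = 6/7, a square-root branch point, modulus 6/7.
The radius of convergence is the smallest modulus among the singular points: 6/7.

Radius of convergence at 0: 6/7.
At 6/7: an algebraic (square-root) branch point.


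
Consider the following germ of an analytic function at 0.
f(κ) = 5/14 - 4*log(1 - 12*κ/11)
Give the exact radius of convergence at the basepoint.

The radius of convergence is 11/12.

Branch term (-4)*log(1 - κ/(11/12)): its argument vanishes at κ = 11/12, a logarithmic branch point, modulus 11/12.
The radius of convergence is the smallest modulus among the singular points: 11/12.


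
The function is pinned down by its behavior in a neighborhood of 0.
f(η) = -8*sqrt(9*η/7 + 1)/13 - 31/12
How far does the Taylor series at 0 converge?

The radius of convergence is 7/9.

Branch term (-8/13)*sqrt(1 - η/(-7/9)): its argument vanishes at η = -7/9, a square-root branch point, modulus 7/9.
The radius of convergence is the smallest modulus among the singular points: 7/9.


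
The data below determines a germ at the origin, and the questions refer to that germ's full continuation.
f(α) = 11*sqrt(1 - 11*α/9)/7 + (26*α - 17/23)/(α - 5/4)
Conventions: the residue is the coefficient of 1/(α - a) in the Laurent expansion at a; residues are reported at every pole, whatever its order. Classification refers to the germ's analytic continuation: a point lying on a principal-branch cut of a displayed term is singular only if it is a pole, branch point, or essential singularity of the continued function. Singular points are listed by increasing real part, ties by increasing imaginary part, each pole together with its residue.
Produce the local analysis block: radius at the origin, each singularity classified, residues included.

Radius of convergence at 0: 9/11.
At 9/11: an algebraic (square-root) branch point.
At 5/4: a pole of order 1; residue 1461/46.

Denominator factor (α - 5/4): pole of order 1 at 5/4, modulus 5/4.
Branch term (11/7)*sqrt(1 - α/(9/11)): its argument vanishes at α = 9/11, a square-root branch point, modulus 9/11.
The radius of convergence is the smallest modulus among the singular points: 9/11.
The branch term is analytic at 5/4 and contributes nothing to the residue; only the rational part matters.
At the order-1 pole 5/4 set g(α) = (α - (5/4))*(rational part) = 26*α - 17/23.
Simple pole: residue = g(a) at a = 5/4, which is 1461/46.
List the singular points by increasing real part (a conjugate pair: the negative imaginary part first).


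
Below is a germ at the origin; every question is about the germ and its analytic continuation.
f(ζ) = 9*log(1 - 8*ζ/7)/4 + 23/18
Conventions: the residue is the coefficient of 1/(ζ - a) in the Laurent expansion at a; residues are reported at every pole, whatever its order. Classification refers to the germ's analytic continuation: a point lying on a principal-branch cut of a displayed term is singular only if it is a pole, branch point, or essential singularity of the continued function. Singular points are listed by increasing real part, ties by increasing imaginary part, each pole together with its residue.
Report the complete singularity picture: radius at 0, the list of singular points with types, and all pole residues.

Branch term (9/4)*log(1 - ζ/(7/8)): its argument vanishes at ζ = 7/8, a logarithmic branch point, modulus 7/8.
The radius of convergence is the smallest modulus among the singular points: 7/8.

Radius of convergence at 0: 7/8.
At 7/8: a logarithmic branch point.


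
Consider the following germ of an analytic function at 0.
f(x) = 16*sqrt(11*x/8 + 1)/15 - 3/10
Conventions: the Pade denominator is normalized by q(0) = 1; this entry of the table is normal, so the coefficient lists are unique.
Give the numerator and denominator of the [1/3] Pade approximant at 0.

Taylor coefficients needed (expand at 0): a_0 = 23/30, a_1 = 11/15, a_2 = -121/480, a_3 = 1331/7680, a_4 = -14641/98304.
Write the denominator as Q(x) = 1 + q1*x + q2*x^2 + q3*x^3. Requiring Q*f - P = O(x^5) with deg P <= 1 kills the coefficients of x^2..x^4 in Q*f:
  x^2: a_2 + q1*a_1 + q2*a_0 = 0, i.e. -121/480 + (11/15)*q1 + (23/30)*q2 = 0.
  x^3: a_3 + q1*a_2 + q2*a_1 + q3*a_0 = 0, i.e. 1331/7680 + (-121/480)*q1 + (11/15)*q2 + (23/30)*q3 = 0.
  x^4: a_4 + q1*a_3 + q2*a_2 + q3*a_1 = 0, i.e. -14641/98304 + (1331/7680)*q1 + (-121/480)*q2 + (11/15)*q3 = 0.
Solving this linear system: q1 = 122727/259136, q2 = -16093/129568, q3 = 200981/4146176.
The numerator is Q*f truncated at degree 1: P0 = a_0 = 23/30; P1 = a_1 + q1*a_0 = 8523713/7774080.

The Pade approximant has numerator coefficients [23/30, 8523713/7774080]; denominator coefficients [1, 122727/259136, -16093/129568, 200981/4146176].


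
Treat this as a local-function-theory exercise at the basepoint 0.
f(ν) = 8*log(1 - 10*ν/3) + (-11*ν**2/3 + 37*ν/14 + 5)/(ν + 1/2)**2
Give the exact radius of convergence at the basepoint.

The radius of convergence is 3/10.

Denominator factor (ν + 1/2)^2: pole of order 2 at -1/2, modulus 1/2.
Branch term (8)*log(1 - ν/(3/10)): its argument vanishes at ν = 3/10, a logarithmic branch point, modulus 3/10.
The radius of convergence is the smallest modulus among the singular points: 3/10.


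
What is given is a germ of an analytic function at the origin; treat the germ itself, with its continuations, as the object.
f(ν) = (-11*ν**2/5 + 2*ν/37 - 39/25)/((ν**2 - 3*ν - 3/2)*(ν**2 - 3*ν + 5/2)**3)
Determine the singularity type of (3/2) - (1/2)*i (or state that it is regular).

The point is a pole of order 3.

The denominator factor ν**2 - 3*ν + 5/2 vanishes at (3/2) - (1/2)*i and appears to the power 3; the numerator there equals (-5438/925) + (1211/370)*i, nonzero, and no other factor vanishes.
Hence a pole whose order is the multiplicity, 3.


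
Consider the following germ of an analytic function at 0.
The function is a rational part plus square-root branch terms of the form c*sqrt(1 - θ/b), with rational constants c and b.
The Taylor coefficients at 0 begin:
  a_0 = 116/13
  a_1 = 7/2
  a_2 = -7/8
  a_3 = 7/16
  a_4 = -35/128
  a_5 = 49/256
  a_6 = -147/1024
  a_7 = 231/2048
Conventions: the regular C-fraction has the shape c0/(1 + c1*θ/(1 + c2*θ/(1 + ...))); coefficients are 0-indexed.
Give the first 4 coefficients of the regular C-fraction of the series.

The regular C-fraction coefficients are [116/13, -91/232, 149/232, 29/298].

Taylor coefficients (read off): a_0 = 116/13, a_1 = 7/2, a_2 = -7/8, a_3 = 7/16.
c0 = a_0 = 116/13. Peel one level at a time: if S = 1 + c*θ/S' with S'(0) = 1, then c is the θ-coefficient of S and S' = c*θ/(S - 1).
S_1 = c0/f = 1 + (-91/232)*θ + (13559/53824)*θ^2 + ...; c1 = -91/232.
S_2 = c1*θ/(S_1 - 1) = 1 + (149/232)*θ + (-1/16)*θ^2 + ...; c2 = 149/232.
S_3 = c2*θ/(S_2 - 1) = 1 + (29/298)*θ + ...; c3 = 29/298.


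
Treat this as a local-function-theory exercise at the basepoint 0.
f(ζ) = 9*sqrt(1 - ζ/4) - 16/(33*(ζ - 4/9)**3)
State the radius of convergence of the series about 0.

The radius of convergence is 4/9.

Denominator factor (ζ - 4/9)^3: pole of order 3 at 4/9, modulus 4/9.
Branch term (9)*sqrt(1 - ζ/(4)): its argument vanishes at ζ = 4, a square-root branch point, modulus 4.
The radius of convergence is the smallest modulus among the singular points: 4/9.


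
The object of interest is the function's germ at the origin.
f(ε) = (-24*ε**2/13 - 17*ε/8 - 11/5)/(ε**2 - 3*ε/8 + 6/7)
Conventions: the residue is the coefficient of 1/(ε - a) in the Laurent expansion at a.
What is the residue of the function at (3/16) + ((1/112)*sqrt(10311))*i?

The factor ε**2 - 3*ε/8 + 6/7 splits as (ε - a)(ε - a') with a = (3/16) + ((1/112)*sqrt(10311))*i, a' = (3/16) - ((1/112)*sqrt(10311))*i. At the order-1 pole a set g(ε) = (ε - a)*f(ε) = [-24*ε**2/13 - 17*ε/8 - 11/5] / (ε - a').
Simple pole: residue = g(a) at a = (3/16) + ((1/112)*sqrt(10311))*i, which is (-293/208) + ((66733/10723440)*sqrt(10311))*i.

The residue is (-293/208) + ((66733/10723440)*sqrt(10311))*i.


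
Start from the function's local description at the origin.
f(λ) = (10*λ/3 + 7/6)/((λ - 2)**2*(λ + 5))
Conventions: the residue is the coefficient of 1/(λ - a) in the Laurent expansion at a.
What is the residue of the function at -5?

At the order-1 pole -5 set g(λ) = (λ - (-5))*f(λ) = (10*λ/3 + 7/6)/(λ - 2)**2.
Simple pole: residue = g(a) at a = -5, which is -31/98.

The residue is -31/98.


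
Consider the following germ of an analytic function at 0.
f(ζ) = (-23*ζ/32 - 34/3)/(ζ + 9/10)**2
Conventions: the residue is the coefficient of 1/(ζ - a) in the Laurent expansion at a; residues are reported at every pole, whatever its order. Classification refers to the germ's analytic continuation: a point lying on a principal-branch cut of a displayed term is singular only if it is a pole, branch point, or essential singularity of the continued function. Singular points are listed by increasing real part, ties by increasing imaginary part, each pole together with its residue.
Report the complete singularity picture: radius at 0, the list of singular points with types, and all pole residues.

Denominator factor (ζ + 9/10)^2: pole of order 2 at -9/10, modulus 9/10.
The radius of convergence is the smallest modulus among the singular points: 9/10.
At the order-2 pole -9/10 set g(ζ) = (ζ - (-9/10))^2*f(ζ) = -23*ζ/32 - 34/3.
Order-2 pole: residue = g'(a); g'(-9/10) = -23/32, so the residue is -23/32.

Radius of convergence at 0: 9/10.
At -9/10: a pole of order 2; residue -23/32.


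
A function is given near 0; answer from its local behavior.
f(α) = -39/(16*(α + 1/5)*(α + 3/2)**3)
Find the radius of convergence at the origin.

Denominator factor (α + 3/2)^3: pole of order 3 at -3/2, modulus 3/2.
Denominator factor (α + 1/5): pole of order 1 at -1/5, modulus 1/5.
The radius of convergence is the smallest modulus among the singular points: 1/5.

The radius of convergence is 1/5.


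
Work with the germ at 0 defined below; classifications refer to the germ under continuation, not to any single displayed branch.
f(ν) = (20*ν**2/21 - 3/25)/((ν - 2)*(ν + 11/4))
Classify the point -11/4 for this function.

The denominator factor ν + 11/4 vanishes at -11/4 and appears to the power 1; the numerator there equals 14873/2100, nonzero, and no other factor vanishes.
Hence a pole whose order is the multiplicity, 1.

The point is a pole of order 1.


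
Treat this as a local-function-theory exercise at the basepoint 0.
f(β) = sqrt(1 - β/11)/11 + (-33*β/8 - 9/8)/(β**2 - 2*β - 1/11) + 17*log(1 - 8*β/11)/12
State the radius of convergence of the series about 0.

The radius of convergence is -1 + (2/11)*sqrt(33).

Denominator factor (β**2 - 2*β - 1/11): discriminant 48/11, real irrational roots 1 + (2/11)*sqrt(33) and 1 - (2/11)*sqrt(33); poles of order 1, moduli 1 + (2/11)*sqrt(33) and -1 + (2/11)*sqrt(33).
Branch term (17/12)*log(1 - β/(11/8)): its argument vanishes at β = 11/8, a logarithmic branch point, modulus 11/8.
Branch term (1/11)*sqrt(1 - β/(11)): its argument vanishes at β = 11, a square-root branch point, modulus 11.
The radius of convergence is the smallest modulus among the singular points: -1 + (2/11)*sqrt(33).


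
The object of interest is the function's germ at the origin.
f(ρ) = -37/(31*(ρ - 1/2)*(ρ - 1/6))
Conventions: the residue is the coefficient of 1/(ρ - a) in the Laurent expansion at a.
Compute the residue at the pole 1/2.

The residue is -111/31.

At the order-1 pole 1/2 set g(ρ) = (ρ - (1/2))*f(ρ) = -37/(31*(ρ - 1/6)).
Simple pole: residue = g(a) at a = 1/2, which is -111/31.


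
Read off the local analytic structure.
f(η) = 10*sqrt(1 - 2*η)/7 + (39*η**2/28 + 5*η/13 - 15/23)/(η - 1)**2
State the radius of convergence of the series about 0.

Denominator factor (η - 1)^2: pole of order 2 at 1, modulus 1.
Branch term (10/7)*sqrt(1 - η/(1/2)): its argument vanishes at η = 1/2, a square-root branch point, modulus 1/2.
The radius of convergence is the smallest modulus among the singular points: 1/2.

The radius of convergence is 1/2.


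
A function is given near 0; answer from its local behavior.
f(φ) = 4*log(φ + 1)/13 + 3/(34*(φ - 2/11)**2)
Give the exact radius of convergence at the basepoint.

Denominator factor (φ - 2/11)^2: pole of order 2 at 2/11, modulus 2/11.
Branch term (4/13)*log(1 - φ/(-1)): its argument vanishes at φ = -1, a logarithmic branch point, modulus 1.
The radius of convergence is the smallest modulus among the singular points: 2/11.

The radius of convergence is 2/11.


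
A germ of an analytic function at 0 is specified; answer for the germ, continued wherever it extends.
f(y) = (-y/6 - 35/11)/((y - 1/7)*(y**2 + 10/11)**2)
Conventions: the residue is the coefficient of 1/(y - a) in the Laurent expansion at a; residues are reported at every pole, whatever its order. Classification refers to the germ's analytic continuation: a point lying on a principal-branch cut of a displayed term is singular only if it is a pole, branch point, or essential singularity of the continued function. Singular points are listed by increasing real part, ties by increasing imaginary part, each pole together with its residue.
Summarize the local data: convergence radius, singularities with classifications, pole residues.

Radius of convergence at 0: 1/7.
At -((1/11)*sqrt(110))*i: a pole of order 2; residue (5587813/3012012) + ((534149/15060060)*sqrt(110))*i.
At ((1/11)*sqrt(110))*i: a pole of order 2; residue (5587813/3012012) - ((534149/15060060)*sqrt(110))*i.
At 1/7: a pole of order 1; residue -5587813/1506006.


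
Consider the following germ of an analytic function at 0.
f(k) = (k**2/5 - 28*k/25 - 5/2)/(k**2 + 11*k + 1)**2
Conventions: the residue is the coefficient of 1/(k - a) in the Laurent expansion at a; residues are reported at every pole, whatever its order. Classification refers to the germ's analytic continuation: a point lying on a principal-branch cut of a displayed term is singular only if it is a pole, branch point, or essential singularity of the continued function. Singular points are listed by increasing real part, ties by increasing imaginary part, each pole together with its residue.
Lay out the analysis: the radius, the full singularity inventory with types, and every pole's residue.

Radius of convergence at 0: 11/2 - (3/2)*sqrt(13).
At -11/2 - (3/2)*sqrt(13): a pole of order 2; residue (193/114075)*sqrt(13).
At -11/2 + (3/2)*sqrt(13): a pole of order 2; residue -(193/114075)*sqrt(13).

Denominator factor (k**2 + 11*k + 1)^2: discriminant 117, real irrational roots -11/2 + (3/2)*sqrt(13) and -11/2 - (3/2)*sqrt(13); poles of order 2, moduli 11/2 - (3/2)*sqrt(13) and 11/2 + (3/2)*sqrt(13).
The radius of convergence is the smallest modulus among the singular points: 11/2 - (3/2)*sqrt(13).
The factor k**2 + 11*k + 1 splits as (k - a)(k - a') with a = -11/2 - (3/2)*sqrt(13), a' = -11/2 + (3/2)*sqrt(13). At the order-2 pole a set g(k) = (k - a)^2*f(k) = [k**2/5 - 28*k/25 - 5/2] / (k - a')^2.
Order-2 pole: residue = g'(a); g'(-11/2 - (3/2)*sqrt(13)) = (193/114075)*sqrt(13), so the residue is (193/114075)*sqrt(13).
The factor k**2 + 11*k + 1 splits as (k - a)(k - a') with a = -11/2 + (3/2)*sqrt(13), a' = -11/2 - (3/2)*sqrt(13). At the order-2 pole a set g(k) = (k - a)^2*f(k) = [k**2/5 - 28*k/25 - 5/2] / (k - a')^2.
Order-2 pole: residue = g'(a); g'(-11/2 + (3/2)*sqrt(13)) = -(193/114075)*sqrt(13), so the residue is -(193/114075)*sqrt(13).
List the singular points by increasing real part (a conjugate pair: the negative imaginary part first).


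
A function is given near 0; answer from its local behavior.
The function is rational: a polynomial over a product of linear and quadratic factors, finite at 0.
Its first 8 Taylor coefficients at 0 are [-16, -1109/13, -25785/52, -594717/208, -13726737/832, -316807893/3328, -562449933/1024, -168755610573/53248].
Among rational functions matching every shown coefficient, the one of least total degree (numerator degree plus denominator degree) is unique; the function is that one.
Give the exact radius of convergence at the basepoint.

No rational of total degree below 3 reproduces all 8 coefficients; solving the [1/2] Pade equations on them gives f(δ) = (17*δ/39 + 16/3)/(δ**2 + 7*δ/4 - 1/3), whose expansion matches every shown term.
Denominator factor (δ**2 + 7*δ/4 - 1/3): discriminant 211/48, real irrational roots -7/8 + (1/24)*sqrt(633) and -7/8 - (1/24)*sqrt(633); poles of order 1, moduli -7/8 + (1/24)*sqrt(633) and 7/8 + (1/24)*sqrt(633).
The radius of convergence is the smallest modulus among the singular points: -7/8 + (1/24)*sqrt(633).

The radius of convergence is -7/8 + (1/24)*sqrt(633).


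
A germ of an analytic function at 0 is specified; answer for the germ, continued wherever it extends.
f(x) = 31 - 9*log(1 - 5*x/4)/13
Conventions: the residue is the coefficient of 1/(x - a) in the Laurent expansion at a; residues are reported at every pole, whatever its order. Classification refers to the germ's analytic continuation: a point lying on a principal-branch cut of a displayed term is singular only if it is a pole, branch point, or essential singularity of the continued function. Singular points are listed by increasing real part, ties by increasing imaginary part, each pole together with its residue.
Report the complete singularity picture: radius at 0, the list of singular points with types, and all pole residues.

Radius of convergence at 0: 4/5.
At 4/5: a logarithmic branch point.

Branch term (-9/13)*log(1 - x/(4/5)): its argument vanishes at x = 4/5, a logarithmic branch point, modulus 4/5.
The radius of convergence is the smallest modulus among the singular points: 4/5.


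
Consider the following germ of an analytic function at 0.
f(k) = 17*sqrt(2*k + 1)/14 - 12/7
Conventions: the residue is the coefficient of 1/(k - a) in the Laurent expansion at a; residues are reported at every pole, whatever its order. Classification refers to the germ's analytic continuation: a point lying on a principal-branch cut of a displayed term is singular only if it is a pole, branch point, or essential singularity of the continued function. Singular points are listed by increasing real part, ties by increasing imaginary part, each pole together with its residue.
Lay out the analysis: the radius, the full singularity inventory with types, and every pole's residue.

Radius of convergence at 0: 1/2.
At -1/2: an algebraic (square-root) branch point.

Branch term (17/14)*sqrt(1 - k/(-1/2)): its argument vanishes at k = -1/2, a square-root branch point, modulus 1/2.
The radius of convergence is the smallest modulus among the singular points: 1/2.


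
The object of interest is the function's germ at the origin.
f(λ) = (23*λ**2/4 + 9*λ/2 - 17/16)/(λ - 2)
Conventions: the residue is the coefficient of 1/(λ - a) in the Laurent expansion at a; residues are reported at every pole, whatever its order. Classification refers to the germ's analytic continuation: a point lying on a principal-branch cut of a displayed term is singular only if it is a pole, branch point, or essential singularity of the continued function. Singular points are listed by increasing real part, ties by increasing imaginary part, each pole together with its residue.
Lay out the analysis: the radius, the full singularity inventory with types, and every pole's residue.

Radius of convergence at 0: 2.
At 2: a pole of order 1; residue 495/16.

Denominator factor (λ - 2): pole of order 1 at 2, modulus 2.
The radius of convergence is the smallest modulus among the singular points: 2.
At the order-1 pole 2 set g(λ) = (λ - (2))*f(λ) = 23*λ**2/4 + 9*λ/2 - 17/16.
Simple pole: residue = g(a) at a = 2, which is 495/16.


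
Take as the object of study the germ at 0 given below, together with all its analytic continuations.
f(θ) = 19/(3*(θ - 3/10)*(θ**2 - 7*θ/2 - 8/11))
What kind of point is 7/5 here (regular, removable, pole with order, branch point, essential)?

Denominator factors: θ - 3/10 = 11/10 at θ = 7/5; θ**2 - 7*θ/2 - 8/11 = -2017/550 at θ = 7/5 — none vanishes.
So the germ continues analytically to 7/5.

The point is a regular point.


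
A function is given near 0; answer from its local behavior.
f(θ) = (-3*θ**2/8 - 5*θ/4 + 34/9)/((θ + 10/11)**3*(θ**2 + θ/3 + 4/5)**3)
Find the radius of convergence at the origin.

The radius of convergence is (2/5)*sqrt(5).

Denominator factor (θ**2 + θ/3 + 4/5)^3: discriminant -139/45, complex-conjugate roots (-1/6) + ((1/30)*sqrt(695))*i and (-1/6) - ((1/30)*sqrt(695))*i; poles of order 3, moduli (2/5)*sqrt(5) and (2/5)*sqrt(5).
Denominator factor (θ + 10/11)^3: pole of order 3 at -10/11, modulus 10/11.
The radius of convergence is the smallest modulus among the singular points: (2/5)*sqrt(5).


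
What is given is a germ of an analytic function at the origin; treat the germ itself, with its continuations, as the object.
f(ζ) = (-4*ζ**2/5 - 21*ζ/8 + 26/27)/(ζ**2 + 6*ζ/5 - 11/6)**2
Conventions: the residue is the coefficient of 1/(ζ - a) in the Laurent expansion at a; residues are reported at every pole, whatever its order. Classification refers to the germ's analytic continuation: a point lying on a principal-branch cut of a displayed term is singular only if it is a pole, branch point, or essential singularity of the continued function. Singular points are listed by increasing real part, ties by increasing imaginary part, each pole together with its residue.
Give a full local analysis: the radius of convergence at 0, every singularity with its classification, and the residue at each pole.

Radius of convergence at 0: -3/5 + (1/30)*sqrt(1974).
At -3/5 - (1/30)*sqrt(1974): a pole of order 2; residue (108125/15586704)*sqrt(1974).
At -3/5 + (1/30)*sqrt(1974): a pole of order 2; residue -(108125/15586704)*sqrt(1974).

Denominator factor (ζ**2 + 6*ζ/5 - 11/6)^2: discriminant 658/75, real irrational roots -3/5 + (1/30)*sqrt(1974) and -3/5 - (1/30)*sqrt(1974); poles of order 2, moduli -3/5 + (1/30)*sqrt(1974) and 3/5 + (1/30)*sqrt(1974).
The radius of convergence is the smallest modulus among the singular points: -3/5 + (1/30)*sqrt(1974).
The factor ζ**2 + 6*ζ/5 - 11/6 splits as (ζ - a)(ζ - a') with a = -3/5 - (1/30)*sqrt(1974), a' = -3/5 + (1/30)*sqrt(1974). At the order-2 pole a set g(ζ) = (ζ - a)^2*f(ζ) = [-4*ζ**2/5 - 21*ζ/8 + 26/27] / (ζ - a')^2.
Order-2 pole: residue = g'(a); g'(-3/5 - (1/30)*sqrt(1974)) = (108125/15586704)*sqrt(1974), so the residue is (108125/15586704)*sqrt(1974).
The factor ζ**2 + 6*ζ/5 - 11/6 splits as (ζ - a)(ζ - a') with a = -3/5 + (1/30)*sqrt(1974), a' = -3/5 - (1/30)*sqrt(1974). At the order-2 pole a set g(ζ) = (ζ - a)^2*f(ζ) = [-4*ζ**2/5 - 21*ζ/8 + 26/27] / (ζ - a')^2.
Order-2 pole: residue = g'(a); g'(-3/5 + (1/30)*sqrt(1974)) = -(108125/15586704)*sqrt(1974), so the residue is -(108125/15586704)*sqrt(1974).
List the singular points by increasing real part (a conjugate pair: the negative imaginary part first).
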